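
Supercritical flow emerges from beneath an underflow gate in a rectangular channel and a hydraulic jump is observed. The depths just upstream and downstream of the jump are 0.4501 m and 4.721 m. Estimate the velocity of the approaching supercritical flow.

V₁ = 16.31 m/s

For a rectangular channel the momentum equation gives q² = ½·g·y₁·y₂·(y₁ + y₂) = ½×9.81×0.4501×4.721×5.171 = 53.90.
q = √53.90 = 7.341 m²/s.
V₁ = q/y₁ = 7.341/0.4501 = 16.31 m/s.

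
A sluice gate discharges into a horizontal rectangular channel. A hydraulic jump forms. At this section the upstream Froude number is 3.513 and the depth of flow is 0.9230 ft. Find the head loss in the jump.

ΔE = 2.189 ft

Fr₁ = 3.513 (given).
Sequent-depth ratio: y₂/y₁ = ½[√(1 + 8Fr₁²) − 1] = ½[√99.729 − 1] = 4.493.
y₂ = 4.493 × 0.9230 = 4.147 ft.
Head loss: ΔE = (y₂ − y₁)³/(4y₁y₂) = (4.147 − 0.9230)³/(4×0.9230×4.147) = 33.52/15.31 = 2.189 ft.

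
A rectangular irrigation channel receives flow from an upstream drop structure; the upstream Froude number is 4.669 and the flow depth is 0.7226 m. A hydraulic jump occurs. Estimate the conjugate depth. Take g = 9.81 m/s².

Fr₁ = 4.669 (given).
By Bélanger, y₂/y₁ = ½[√(1 + 8Fr₁²) − 1] = ½[√175.40 − 1] = 6.122.
y₂ = 6.122 × 0.7226 = 4.424 m.

y₂ = 4.424 m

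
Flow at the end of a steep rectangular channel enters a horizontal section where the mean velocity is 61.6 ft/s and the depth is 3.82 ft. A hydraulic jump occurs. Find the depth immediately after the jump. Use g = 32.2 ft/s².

y₂ = 28.2 ft

Fr₁ = V₁/√(g·y₁) = 61.6/√(32.2×3.82) = 5.55.
From the momentum equation for a rectangular channel, y₂/y₁ = ½[√(1 + 8Fr₁²) − 1] = ½[√247.8 − 1] = 7.37.
y₂ = 7.37 × 3.82 = 28.2 ft.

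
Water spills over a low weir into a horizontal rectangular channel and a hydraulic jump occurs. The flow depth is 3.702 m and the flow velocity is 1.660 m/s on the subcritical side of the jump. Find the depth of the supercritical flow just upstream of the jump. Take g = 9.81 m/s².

y₁ = 0.4955 m

Fr₂ = V₂/√(g·y₂) = 1.660/√(9.81×3.702) = 0.2755.
The Bélanger relation is symmetric: y₁/y₂ = ½[√(1 + 8Fr₂²) − 1] = ½[√1.6070 − 1] = 0.1338.
y₁ = 0.1338 × 3.702 = 0.4955 m.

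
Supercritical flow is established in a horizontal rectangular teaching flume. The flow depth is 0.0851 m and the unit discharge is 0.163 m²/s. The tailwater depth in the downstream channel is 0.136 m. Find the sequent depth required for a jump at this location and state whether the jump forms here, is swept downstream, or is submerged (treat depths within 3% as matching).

V₁ = q/y₁ = 0.163/0.0851 = 1.92 m/s. Fr₁ = V₁/√(g·y₁) = 1.92/√(9.81×0.0851) = 2.10.
From the momentum equation for a rectangular channel, y₂/y₁ = ½[√(1 + 8Fr₁²) − 1] = ½[√36.16 − 1] = 2.51.
y₂ = 2.51 × 0.0851 = 0.213 m.
Tailwater y_tw = 0.136 m: y_tw < y₂, so the jump is swept downstream.

y₂ = 0.213 m; the jump is swept downstream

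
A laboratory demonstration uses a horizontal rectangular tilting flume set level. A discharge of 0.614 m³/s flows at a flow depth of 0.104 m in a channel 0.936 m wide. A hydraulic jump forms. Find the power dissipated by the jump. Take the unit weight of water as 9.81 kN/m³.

q = Q/b = 0.614/0.936 = 0.656 m²/s; V₁ = q/y₁ = 6.31 m/s. Fr₁ = V₁/√(g·y₁) = 6.24.
Sequent-depth ratio: y₂/y₁ = ½[√(1 + 8Fr₁²) − 1] = ½[√313.0 − 1] = 8.35.
y₂ = 8.35 × 0.104 = 0.868 m.
V₂ = q/y₂ = 0.656/0.868 = 0.756 m/s. E₁ = y₁ + V₁²/2g = 2.13 m; E₂ = y₂ + V₂²/2g = 0.897 m. ΔE = E₁ − E₂ = 1.23 m.
P = γ·Q·ΔE = 9.81 × 0.614 × 1.23 = 7.44 kW.

P = 7.44 kW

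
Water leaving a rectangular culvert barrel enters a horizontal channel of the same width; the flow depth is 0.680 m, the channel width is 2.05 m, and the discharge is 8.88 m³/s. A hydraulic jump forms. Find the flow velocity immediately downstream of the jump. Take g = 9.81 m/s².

q = Q/b = 8.88/2.05 = 4.33 m²/s; V₁ = q/y₁ = 6.37 m/s. Fr₁ = V₁/√(g·y₁) = 2.47.
Sequent-depth ratio: y₂/y₁ = ½[√(1 + 8Fr₁²) − 1] = ½[√49.66 − 1] = 3.02.
y₂ = 3.02 × 0.680 = 2.06 m.
V₂ = q/y₂ = 4.33/2.06 = 2.11 m/s.

V₂ = 2.11 m/s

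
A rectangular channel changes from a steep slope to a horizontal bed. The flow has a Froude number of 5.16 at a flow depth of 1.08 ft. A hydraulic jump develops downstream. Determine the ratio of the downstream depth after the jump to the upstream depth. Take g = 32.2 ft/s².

y₂/y₁ = 6.81

Fr₁ = 5.16 (given).
From the momentum equation for a rectangular channel, y₂/y₁ = ½[√(1 + 8Fr₁²) − 1] = ½[√214.0 − 1] = 6.81.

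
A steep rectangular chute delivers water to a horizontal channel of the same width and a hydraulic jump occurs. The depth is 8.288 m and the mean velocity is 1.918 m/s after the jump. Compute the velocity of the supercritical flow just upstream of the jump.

Fr₂ = V₂/√(g·y₂) = 1.918/√(9.81×8.288) = 0.2127.
The Bélanger relation is symmetric: y₁/y₂ = ½[√(1 + 8Fr₂²) − 1] = ½[√1.3620 − 1] = 0.08352.
y₁ = 0.08352 × 8.288 = 0.6922 m.
V₁ = q/y₁ = 15.90/0.6922 = 22.97 m/s.

V₁ = 22.97 m/s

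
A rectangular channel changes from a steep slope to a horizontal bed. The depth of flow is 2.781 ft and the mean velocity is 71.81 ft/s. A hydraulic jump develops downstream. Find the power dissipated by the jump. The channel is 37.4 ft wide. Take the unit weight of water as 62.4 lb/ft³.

Fr₁ = V₁/√(g·y₁) = 71.81/√(32.2×2.781) = 7.589.
Bélanger equation: y₂/y₁ = ½[√(1 + 8Fr₁²) − 1] = ½[√461.68 − 1] = 10.24.
y₂ = 10.24 × 2.781 = 28.49 ft.
q = V₁·y₁ = 71.81 × 2.781 = 199.7 ft²/s. V₂ = q/y₂ = 199.7/28.49 = 7.010 ft/s. E₁ = y₁ + V₁²/2g = 82.85 ft; E₂ = y₂ + V₂²/2g = 29.25 ft. ΔE = E₁ − E₂ = 53.60 ft.
Q = q·b = 199.7 × 37.4 = 7469 cfs. P = γ·Q·ΔE/550 = 62.4 × 7469 × 53.60 / 550 = 45423 hp.

P = 45423 hp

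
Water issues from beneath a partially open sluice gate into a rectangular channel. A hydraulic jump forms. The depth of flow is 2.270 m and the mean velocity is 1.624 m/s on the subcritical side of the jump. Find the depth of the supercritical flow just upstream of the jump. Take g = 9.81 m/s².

Fr₂ = V₂/√(g·y₂) = 1.624/√(9.81×2.270) = 0.3441.
Since the conjugate-depth ratio holds either way, y₁/y₂ = ½[√(1 + 8Fr₂²) − 1] = ½[√1.9475 − 1] = 0.1978.
y₁ = 0.1978 × 2.270 = 0.4489 m.

y₁ = 0.4489 m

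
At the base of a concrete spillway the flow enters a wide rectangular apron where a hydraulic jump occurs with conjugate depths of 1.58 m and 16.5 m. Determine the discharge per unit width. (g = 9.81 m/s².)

q = 48.1 m²/s

For a rectangular channel the momentum equation gives q² = ½·g·y₁·y₂·(y₁ + y₂) = ½×9.81×1.58×16.5×18.1 = 2312.
q = √2312 = 48.1 m²/s.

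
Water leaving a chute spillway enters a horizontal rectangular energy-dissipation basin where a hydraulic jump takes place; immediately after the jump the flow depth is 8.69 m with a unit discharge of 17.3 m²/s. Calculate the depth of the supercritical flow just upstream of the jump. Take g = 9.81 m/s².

V₂ = q/y₂ = 17.3/8.69 = 1.99 m/s; Fr₂ = V₂/√(g·y₂) = 0.216.
From the momentum equation (using Fr₂), y₁/y₂ = ½[√(1 + 8Fr₂²) − 1] = ½[√1.372 − 1] = 0.0856.
y₁ = 0.0856 × 8.69 = 0.744 m.

y₁ = 0.744 m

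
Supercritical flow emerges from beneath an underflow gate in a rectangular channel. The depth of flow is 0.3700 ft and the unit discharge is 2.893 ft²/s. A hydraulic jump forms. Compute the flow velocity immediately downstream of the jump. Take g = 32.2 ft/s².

V₂ = 2.851 ft/s

V₁ = q/y₁ = 2.893/0.3700 = 7.819 ft/s. Fr₁ = V₁/√(g·y₁) = 7.819/√(32.2×0.3700) = 2.265.
By Bélanger, y₂/y₁ = ½[√(1 + 8Fr₁²) − 1] = ½[√42.051 − 1] = 2.742.
y₂ = 2.742 × 0.3700 = 1.015 ft.
V₂ = q/y₂ = 2.893/1.015 = 2.851 ft/s.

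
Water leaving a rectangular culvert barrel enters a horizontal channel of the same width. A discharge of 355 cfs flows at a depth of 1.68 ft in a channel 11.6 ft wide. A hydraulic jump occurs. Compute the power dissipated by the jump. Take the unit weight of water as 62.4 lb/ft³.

q = Q/b = 355/11.6 = 30.6 ft²/s; V₁ = q/y₁ = 18.2 ft/s. Fr₁ = V₁/√(g·y₁) = 2.48.
Conjugate-depth relation: y₂/y₁ = ½[√(1 + 8Fr₁²) − 1] = ½[√50.07 − 1] = 3.04.
y₂ = 3.04 × 1.68 = 5.10 ft.
V₂ = q/y₂ = 30.6/5.10 = 6.00 ft/s. E₁ = y₁ + V₁²/2g = 6.83 ft; E₂ = y₂ + V₂²/2g = 5.66 ft. ΔE = E₁ − E₂ = 1.17 ft.
P = γ·Q·ΔE/550 = 62.4 × 355 × 1.17 / 550 = 47.1 hp.

P = 47.1 hp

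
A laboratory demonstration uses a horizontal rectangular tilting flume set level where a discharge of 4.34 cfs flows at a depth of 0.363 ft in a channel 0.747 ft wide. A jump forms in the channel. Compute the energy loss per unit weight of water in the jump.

ΔE = 2.01 ft

q = Q/b = 4.34/0.747 = 5.81 ft²/s; V₁ = q/y₁ = 16.0 ft/s. Fr₁ = V₁/√(g·y₁) = 4.68.
Conjugate-depth relation: y₂/y₁ = ½[√(1 + 8Fr₁²) − 1] = ½[√176.3 − 1] = 6.14.
y₂ = 6.14 × 0.363 = 2.23 ft.
V₂ = q/y₂ = 5.81/2.23 = 2.61 ft/s. E₁ = y₁ + V₁²/2g = 4.34 ft; E₂ = y₂ + V₂²/2g = 2.33 ft. ΔE = E₁ − E₂ = 2.01 ft.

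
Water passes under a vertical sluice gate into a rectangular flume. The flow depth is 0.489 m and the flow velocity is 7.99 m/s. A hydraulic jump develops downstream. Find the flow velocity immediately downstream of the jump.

Fr₁ = V₁/√(g·y₁) = 7.99/√(9.81×0.489) = 3.65.
Conjugate-depth relation: y₂/y₁ = ½[√(1 + 8Fr₁²) − 1] = ½[√107.5 − 1] = 4.68.
y₂ = 4.68 × 0.489 = 2.29 m.
q = V₁·y₁ = 7.99 × 0.489 = 3.91 m²/s.
V₂ = q/y₂ = 3.91/2.29 = 1.71 m/s.

V₂ = 1.71 m/s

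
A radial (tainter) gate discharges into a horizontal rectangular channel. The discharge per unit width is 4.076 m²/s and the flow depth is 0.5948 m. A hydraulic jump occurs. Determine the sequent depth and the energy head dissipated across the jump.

y₂ = 2.107 m; ΔE = 0.6902 m

V₁ = q/y₁ = 4.076/0.5948 = 6.853 m/s. Fr₁ = V₁/√(g·y₁) = 6.853/√(9.81×0.5948) = 2.837.
From the momentum equation for a rectangular channel, y₂/y₁ = ½[√(1 + 8Fr₁²) − 1] = ½[√65.384 − 1] = 3.543.
y₂ = 3.543 × 0.5948 = 2.107 m.
Head loss: ΔE = (y₂ − y₁)³/(4y₁y₂) = (2.107 − 0.5948)³/(4×0.5948×2.107) = 3.461/5.014 = 0.6902 m.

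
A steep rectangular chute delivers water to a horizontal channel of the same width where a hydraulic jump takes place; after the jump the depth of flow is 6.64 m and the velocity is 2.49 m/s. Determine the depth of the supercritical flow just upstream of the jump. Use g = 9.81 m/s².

y₁ = 1.09 m

Fr₂ = V₂/√(g·y₂) = 2.49/√(9.81×6.64) = 0.309.
From the momentum equation (using Fr₂), y₁/y₂ = ½[√(1 + 8Fr₂²) − 1] = ½[√1.761 − 1] = 0.164.
y₁ = 0.164 × 6.64 = 1.09 m.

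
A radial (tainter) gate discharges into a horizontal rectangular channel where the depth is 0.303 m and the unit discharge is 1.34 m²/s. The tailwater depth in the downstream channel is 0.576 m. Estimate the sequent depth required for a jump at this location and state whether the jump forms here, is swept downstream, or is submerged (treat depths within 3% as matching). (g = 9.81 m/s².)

V₁ = q/y₁ = 1.34/0.303 = 4.42 m/s. Fr₁ = V₁/√(g·y₁) = 4.42/√(9.81×0.303) = 2.57.
By Bélanger, y₂/y₁ = ½[√(1 + 8Fr₁²) − 1] = ½[√53.64 − 1] = 3.16.
y₂ = 3.16 × 0.303 = 0.958 m.
Tailwater y_tw = 0.576 m: y_tw < y₂, so the jump is swept downstream.

y₂ = 0.958 m; the jump is swept downstream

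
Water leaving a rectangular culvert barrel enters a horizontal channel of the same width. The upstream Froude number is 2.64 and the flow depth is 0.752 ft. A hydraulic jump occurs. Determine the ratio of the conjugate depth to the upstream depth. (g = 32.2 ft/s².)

y₂/y₁ = 3.27

Fr₁ = 2.64 (given).
From the momentum equation for a rectangular channel, y₂/y₁ = ½[√(1 + 8Fr₁²) − 1] = ½[√56.76 − 1] = 3.27.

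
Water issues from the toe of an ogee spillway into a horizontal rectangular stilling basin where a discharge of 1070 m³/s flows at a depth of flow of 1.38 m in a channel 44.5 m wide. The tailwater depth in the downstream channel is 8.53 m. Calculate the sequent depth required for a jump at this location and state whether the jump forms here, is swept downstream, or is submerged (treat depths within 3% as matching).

q = Q/b = 1070/44.5 = 24.0 m²/s; V₁ = q/y₁ = 17.4 m/s. Fr₁ = V₁/√(g·y₁) = 4.74.
From the momentum equation for a rectangular channel, y₂/y₁ = ½[√(1 + 8Fr₁²) − 1] = ½[√180.4 − 1] = 6.22.
y₂ = 6.22 × 1.38 = 8.58 m.
Tailwater y_tw = 8.53 m: y_tw ≈ y₂, so the jump forms here.

y₂ = 8.58 m; the jump forms here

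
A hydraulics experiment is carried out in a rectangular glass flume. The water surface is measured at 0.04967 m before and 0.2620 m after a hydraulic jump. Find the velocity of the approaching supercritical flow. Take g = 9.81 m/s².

For a rectangular channel the momentum equation gives q² = ½·g·y₁·y₂·(y₁ + y₂) = ½×9.81×0.04967×0.2620×0.3117 = 0.01989.
q = √0.01989 = 0.1410 m²/s.
V₁ = q/y₁ = 0.1410/0.04967 = 2.840 m/s.

V₁ = 2.840 m/s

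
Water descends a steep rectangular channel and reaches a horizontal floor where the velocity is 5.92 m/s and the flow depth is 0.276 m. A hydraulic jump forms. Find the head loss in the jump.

Fr₁ = V₁/√(g·y₁) = 5.92/√(9.81×0.276) = 3.60.
Conjugate-depth relation: y₂/y₁ = ½[√(1 + 8Fr₁²) − 1] = ½[√104.6 − 1] = 4.61.
y₂ = 4.61 × 0.276 = 1.27 m.
Head loss: ΔE = (y₂ − y₁)³/(4y₁y₂) = (1.27 − 0.276)³/(4×0.276×1.27) = 0.991/1.41 = 0.705 m.

ΔE = 0.705 m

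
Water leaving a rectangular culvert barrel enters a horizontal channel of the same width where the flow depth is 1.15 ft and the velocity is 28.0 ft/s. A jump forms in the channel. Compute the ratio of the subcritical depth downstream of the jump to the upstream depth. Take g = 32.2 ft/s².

Fr₁ = V₁/√(g·y₁) = 28.0/√(32.2×1.15) = 4.60.
By Bélanger, y₂/y₁ = ½[√(1 + 8Fr₁²) − 1] = ½[√170.4 − 1] = 6.03.

y₂/y₁ = 6.03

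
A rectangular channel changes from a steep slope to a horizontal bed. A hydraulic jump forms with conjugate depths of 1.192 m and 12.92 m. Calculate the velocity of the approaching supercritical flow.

For a rectangular channel the momentum equation gives q² = ½·g·y₁·y₂·(y₁ + y₂) = ½×9.81×1.192×12.92×14.11 = 1066.
q = √1066 = 32.65 m²/s.
V₁ = q/y₁ = 32.65/1.192 = 27.39 m/s.

V₁ = 27.39 m/s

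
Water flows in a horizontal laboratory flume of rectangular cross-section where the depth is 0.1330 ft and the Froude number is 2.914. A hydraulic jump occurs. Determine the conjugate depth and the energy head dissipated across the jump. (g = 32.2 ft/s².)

y₂ = 0.4856 ft; ΔE = 0.1697 ft

Fr₁ = 2.914 (given).
Conjugate-depth relation: y₂/y₁ = ½[√(1 + 8Fr₁²) − 1] = ½[√68.931 − 1] = 3.651.
y₂ = 3.651 × 0.1330 = 0.4856 ft.
Head loss: ΔE = (y₂ − y₁)³/(4y₁y₂) = (0.4856 − 0.1330)³/(4×0.1330×0.4856) = 0.04384/0.2583 = 0.1697 ft.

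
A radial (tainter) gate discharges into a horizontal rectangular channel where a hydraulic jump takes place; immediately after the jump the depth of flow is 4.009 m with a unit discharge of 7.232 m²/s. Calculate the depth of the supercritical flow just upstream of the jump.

y₁ = 0.5796 m

V₂ = q/y₂ = 7.232/4.009 = 1.804 m/s; Fr₂ = V₂/√(g·y₂) = 0.2877.
Since the conjugate-depth ratio holds either way, y₁/y₂ = ½[√(1 + 8Fr₂²) − 1] = ½[√1.6620 − 1] = 0.1446.
y₁ = 0.1446 × 4.009 = 0.5796 m.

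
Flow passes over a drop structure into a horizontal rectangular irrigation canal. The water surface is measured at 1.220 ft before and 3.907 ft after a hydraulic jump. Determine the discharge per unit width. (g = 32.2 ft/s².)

For a rectangular channel the momentum equation gives q² = ½·g·y₁·y₂·(y₁ + y₂) = ½×32.2×1.220×3.907×5.127 = 393.5.
q = √393.5 = 19.84 ft²/s.

q = 19.84 ft²/s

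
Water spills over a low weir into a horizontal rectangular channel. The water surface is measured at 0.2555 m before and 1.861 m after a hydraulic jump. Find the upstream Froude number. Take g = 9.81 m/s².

Fr₁ = 5.493

For a rectangular channel the momentum equation gives q² = ½·g·y₁·y₂·(y₁ + y₂) = ½×9.81×0.2555×1.861×2.116 = 4.936.
q = √4.936 = 2.222 m²/s.
V₁ = q/y₁ = 8.696 m/s; Fr₁ = V₁/√(g·y₁) = 5.493.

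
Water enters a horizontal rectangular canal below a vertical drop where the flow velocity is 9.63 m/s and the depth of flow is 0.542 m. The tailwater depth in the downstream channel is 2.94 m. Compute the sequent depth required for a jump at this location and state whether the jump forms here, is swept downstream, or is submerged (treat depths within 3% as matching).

y₂ = 2.94 m; the jump forms here

Fr₁ = V₁/√(g·y₁) = 9.63/√(9.81×0.542) = 4.18.
By Bélanger, y₂/y₁ = ½[√(1 + 8Fr₁²) − 1] = ½[√140.5 − 1] = 5.43.
y₂ = 5.43 × 0.542 = 2.94 m.
Tailwater y_tw = 2.94 m: y_tw ≈ y₂, so the jump forms here.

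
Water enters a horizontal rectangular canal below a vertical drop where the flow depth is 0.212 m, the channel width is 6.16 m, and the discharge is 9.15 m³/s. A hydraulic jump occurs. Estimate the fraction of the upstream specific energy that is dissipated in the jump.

q = Q/b = 9.15/6.16 = 1.49 m²/s; V₁ = q/y₁ = 7.01 m/s. Fr₁ = V₁/√(g·y₁) = 4.86.
Conjugate-depth relation: y₂/y₁ = ½[√(1 + 8Fr₁²) − 1] = ½[√189.8 − 1] = 6.39.
y₂ = 6.39 × 0.212 = 1.35 m.
E₁ = y₁ + V₁²/2g = 2.71 m. ΔE = (y₂ − y₁)³/(4y₁y₂) = 1.30 m. ΔE/E₁ = 1.30/2.71 = 0.478.

ΔE/E₁ = 0.478 (47.8%)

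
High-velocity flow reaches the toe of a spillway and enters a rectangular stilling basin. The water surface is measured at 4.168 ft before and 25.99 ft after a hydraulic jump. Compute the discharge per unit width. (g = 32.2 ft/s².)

For a rectangular channel the momentum equation gives q² = ½·g·y₁·y₂·(y₁ + y₂) = ½×32.2×4.168×25.99×30.16 = 52597.
q = √52597 = 229.3 ft²/s.

q = 229.3 ft²/s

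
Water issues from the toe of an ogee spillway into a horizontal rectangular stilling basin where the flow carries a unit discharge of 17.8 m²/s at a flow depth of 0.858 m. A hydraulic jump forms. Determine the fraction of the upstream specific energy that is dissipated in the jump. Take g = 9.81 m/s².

V₁ = q/y₁ = 17.8/0.858 = 20.7 m/s. Fr₁ = V₁/√(g·y₁) = 20.7/√(9.81×0.858) = 7.15.
Bélanger equation: y₂/y₁ = ½[√(1 + 8Fr₁²) − 1] = ½[√410.1 − 1] = 9.63.
y₂ = 9.63 × 0.858 = 8.26 m.
E₁ = y₁ + V₁²/2g = 22.8 m. ΔE = (y₂ − y₁)³/(4y₁y₂) = 14.3 m. ΔE/E₁ = 14.3/22.8 = 0.627.

ΔE/E₁ = 0.627 (62.7%)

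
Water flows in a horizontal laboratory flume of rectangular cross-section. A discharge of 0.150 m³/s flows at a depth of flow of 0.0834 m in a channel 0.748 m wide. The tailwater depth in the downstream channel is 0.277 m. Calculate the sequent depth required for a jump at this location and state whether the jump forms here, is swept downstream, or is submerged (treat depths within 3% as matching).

q = Q/b = 0.150/0.748 = 0.201 m²/s; V₁ = q/y₁ = 2.40 m/s. Fr₁ = V₁/√(g·y₁) = 2.66.
Sequent-depth ratio: y₂/y₁ = ½[√(1 + 8Fr₁²) − 1] = ½[√57.53 − 1] = 3.29.
y₂ = 3.29 × 0.0834 = 0.275 m.
Tailwater y_tw = 0.277 m: y_tw ≈ y₂, so the jump forms here.

y₂ = 0.275 m; the jump forms here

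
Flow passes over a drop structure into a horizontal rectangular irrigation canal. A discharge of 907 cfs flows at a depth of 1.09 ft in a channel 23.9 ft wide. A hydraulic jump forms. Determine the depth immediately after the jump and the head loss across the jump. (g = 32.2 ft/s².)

q = Q/b = 907/23.9 = 37.9 ft²/s; V₁ = q/y₁ = 34.8 ft/s. Fr₁ = V₁/√(g·y₁) = 5.88.
Bélanger equation: y₂/y₁ = ½[√(1 + 8Fr₁²) − 1] = ½[√277.3 − 1] = 7.83.
y₂ = 7.83 × 1.09 = 8.53 ft.
V₂ = q/y₂ = 37.9/8.53 = 4.45 ft/s. E₁ = y₁ + V₁²/2g = 19.9 ft; E₂ = y₂ + V₂²/2g = 8.84 ft. ΔE = E₁ − E₂ = 11.1 ft.

y₂ = 8.53 ft; ΔE = 11.1 ft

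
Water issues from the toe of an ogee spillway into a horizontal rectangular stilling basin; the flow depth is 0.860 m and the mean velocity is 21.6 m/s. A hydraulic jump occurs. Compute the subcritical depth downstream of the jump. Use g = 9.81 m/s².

Fr₁ = V₁/√(g·y₁) = 21.6/√(9.81×0.860) = 7.44.
Sequent-depth ratio: y₂/y₁ = ½[√(1 + 8Fr₁²) − 1] = ½[√443.4 − 1] = 10.0.
y₂ = 10.0 × 0.860 = 8.62 m.

y₂ = 8.62 m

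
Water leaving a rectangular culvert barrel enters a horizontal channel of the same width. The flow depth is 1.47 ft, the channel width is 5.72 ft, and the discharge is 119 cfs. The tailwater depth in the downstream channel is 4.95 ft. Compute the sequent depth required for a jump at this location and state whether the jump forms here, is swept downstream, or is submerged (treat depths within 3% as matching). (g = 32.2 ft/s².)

q = Q/b = 119/5.72 = 20.8 ft²/s; V₁ = q/y₁ = 14.2 ft/s. Fr₁ = V₁/√(g·y₁) = 2.06.
Conjugate-depth relation: y₂/y₁ = ½[√(1 + 8Fr₁²) − 1] = ½[√34.85 − 1] = 2.45.
y₂ = 2.45 × 1.47 = 3.60 ft.
Tailwater y_tw = 4.95 ft: y_tw > y₂, so the jump is submerged.

y₂ = 3.60 ft; the jump is submerged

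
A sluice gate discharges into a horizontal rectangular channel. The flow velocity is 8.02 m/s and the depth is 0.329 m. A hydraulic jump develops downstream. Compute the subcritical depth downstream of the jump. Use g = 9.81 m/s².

y₂ = 1.92 m

Fr₁ = V₁/√(g·y₁) = 8.02/√(9.81×0.329) = 4.46.
Sequent-depth ratio: y₂/y₁ = ½[√(1 + 8Fr₁²) − 1] = ½[√160.4 − 1] = 5.83.
y₂ = 5.83 × 0.329 = 1.92 m.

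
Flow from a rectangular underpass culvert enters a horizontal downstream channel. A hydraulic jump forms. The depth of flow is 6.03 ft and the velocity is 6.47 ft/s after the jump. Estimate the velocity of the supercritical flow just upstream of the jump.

Fr₂ = V₂/√(g·y₂) = 6.47/√(32.2×6.03) = 0.464.
Since the conjugate-depth ratio holds either way, y₁/y₂ = ½[√(1 + 8Fr₂²) − 1] = ½[√2.725 − 1] = 0.325.
y₁ = 0.325 × 6.03 = 1.96 ft.
V₁ = q/y₁ = 39.0/1.96 = 19.9 ft/s.

V₁ = 19.9 ft/s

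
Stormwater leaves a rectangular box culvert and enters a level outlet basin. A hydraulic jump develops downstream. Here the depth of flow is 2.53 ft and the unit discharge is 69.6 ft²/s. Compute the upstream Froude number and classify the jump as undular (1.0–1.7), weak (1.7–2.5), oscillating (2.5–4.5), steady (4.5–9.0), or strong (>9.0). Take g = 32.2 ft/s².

V₁ = q/y₁ = 69.6/2.53 = 27.5 ft/s. Fr₁ = V₁/√(g·y₁) = 27.5/√(32.2×2.53) = 3.05.
Fr₁ = 3.05 lies in the oscillating range.

Fr₁ = 3.05; oscillating jump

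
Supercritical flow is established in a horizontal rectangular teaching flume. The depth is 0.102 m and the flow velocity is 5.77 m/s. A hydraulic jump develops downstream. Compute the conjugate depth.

Fr₁ = V₁/√(g·y₁) = 5.77/√(9.81×0.102) = 5.77.
Bélanger equation: y₂/y₁ = ½[√(1 + 8Fr₁²) − 1] = ½[√267.2 − 1] = 7.67.
y₂ = 7.67 × 0.102 = 0.783 m.

y₂ = 0.783 m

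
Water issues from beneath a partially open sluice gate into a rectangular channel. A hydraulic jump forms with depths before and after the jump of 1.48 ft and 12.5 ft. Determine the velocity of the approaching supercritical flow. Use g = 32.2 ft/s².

For a rectangular channel the momentum equation gives q² = ½·g·y₁·y₂·(y₁ + y₂) = ½×32.2×1.48×12.5×14.0 = 4164.
q = √4164 = 64.5 ft²/s.
V₁ = q/y₁ = 64.5/1.48 = 43.6 ft/s.

V₁ = 43.6 ft/s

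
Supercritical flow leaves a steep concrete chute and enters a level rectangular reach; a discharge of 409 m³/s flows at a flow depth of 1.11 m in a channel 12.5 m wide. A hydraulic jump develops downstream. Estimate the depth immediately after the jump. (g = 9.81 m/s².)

q = Q/b = 409/12.5 = 32.7 m²/s; V₁ = q/y₁ = 29.5 m/s. Fr₁ = V₁/√(g·y₁) = 8.93.
By Bélanger, y₂/y₁ = ½[√(1 + 8Fr₁²) − 1] = ½[√639.4 − 1] = 12.1.
y₂ = 12.1 × 1.11 = 13.5 m.

y₂ = 13.5 m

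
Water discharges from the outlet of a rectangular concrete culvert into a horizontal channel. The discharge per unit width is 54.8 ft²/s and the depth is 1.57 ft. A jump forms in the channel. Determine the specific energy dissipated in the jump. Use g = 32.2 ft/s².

ΔE = 9.89 ft

V₁ = q/y₁ = 54.8/1.57 = 34.9 ft/s. Fr₁ = V₁/√(g·y₁) = 34.9/√(32.2×1.57) = 4.91.
From the momentum equation for a rectangular channel, y₂/y₁ = ½[√(1 + 8Fr₁²) − 1] = ½[√193.8 − 1] = 6.46.
y₂ = 6.46 × 1.57 = 10.1 ft.
V₂ = q/y₂ = 54.8/10.1 = 5.40 ft/s. E₁ = y₁ + V₁²/2g = 20.5 ft; E₂ = y₂ + V₂²/2g = 10.6 ft. ΔE = E₁ − E₂ = 9.89 ft.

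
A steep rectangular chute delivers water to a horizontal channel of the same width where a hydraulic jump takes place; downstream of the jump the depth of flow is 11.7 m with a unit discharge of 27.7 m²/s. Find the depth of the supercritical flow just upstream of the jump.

y₁ = 1.05 m

V₂ = q/y₂ = 27.7/11.7 = 2.37 m/s; Fr₂ = V₂/√(g·y₂) = 0.221.
The Bélanger relation is symmetric: y₁/y₂ = ½[√(1 + 8Fr₂²) − 1] = ½[√1.391 − 1] = 0.0896.
y₁ = 0.0896 × 11.7 = 1.05 m.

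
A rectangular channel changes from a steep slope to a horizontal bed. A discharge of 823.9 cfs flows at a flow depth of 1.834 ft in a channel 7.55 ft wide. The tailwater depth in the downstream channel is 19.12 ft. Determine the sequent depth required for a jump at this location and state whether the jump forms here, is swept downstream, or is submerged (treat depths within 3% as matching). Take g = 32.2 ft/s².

y₂ = 19.19 ft; the jump forms here

q = Q/b = 823.9/7.55 = 109.1 ft²/s; V₁ = q/y₁ = 59.50 ft/s. Fr₁ = V₁/√(g·y₁) = 7.743.
Conjugate-depth relation: y₂/y₁ = ½[√(1 + 8Fr₁²) − 1] = ½[√480.61 − 1] = 10.46.
y₂ = 10.46 × 1.834 = 19.19 ft.
Tailwater y_tw = 19.12 ft: y_tw ≈ y₂, so the jump forms here.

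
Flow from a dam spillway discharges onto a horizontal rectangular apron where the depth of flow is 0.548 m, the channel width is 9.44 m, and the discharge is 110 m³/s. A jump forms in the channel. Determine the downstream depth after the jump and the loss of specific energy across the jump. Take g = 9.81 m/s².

y₂ = 6.84 m; ΔE = 16.6 m

q = Q/b = 110/9.44 = 11.7 m²/s; V₁ = q/y₁ = 21.3 m/s. Fr₁ = V₁/√(g·y₁) = 9.17.
Bélanger equation: y₂/y₁ = ½[√(1 + 8Fr₁²) − 1] = ½[√673.9 − 1] = 12.5.
y₂ = 12.5 × 0.548 = 6.84 m.
Head loss: ΔE = (y₂ − y₁)³/(4y₁y₂) = (6.84 − 0.548)³/(4×0.548×6.84) = 249/15.0 = 16.6 m.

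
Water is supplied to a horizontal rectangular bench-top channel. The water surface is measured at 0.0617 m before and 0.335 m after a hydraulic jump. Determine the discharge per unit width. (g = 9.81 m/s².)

q = 0.201 m²/s

For a rectangular channel the momentum equation gives q² = ½·g·y₁·y₂·(y₁ + y₂) = ½×9.81×0.0617×0.335×0.397 = 0.0402.
q = √0.0402 = 0.201 m²/s.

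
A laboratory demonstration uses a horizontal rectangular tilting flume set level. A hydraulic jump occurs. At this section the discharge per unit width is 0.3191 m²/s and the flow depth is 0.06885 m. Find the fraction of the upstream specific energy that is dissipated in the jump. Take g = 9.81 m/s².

ΔE/E₁ = 0.540 (54.0%)

V₁ = q/y₁ = 0.3191/0.06885 = 4.635 m/s. Fr₁ = V₁/√(g·y₁) = 4.635/√(9.81×0.06885) = 5.639.
Bélanger equation: y₂/y₁ = ½[√(1 + 8Fr₁²) − 1] = ½[√255.43 − 1] = 7.491.
y₂ = 7.491 × 0.06885 = 0.5158 m.
E₁ = y₁ + V₁²/2g = 1.164 m. ΔE = (y₂ − y₁)³/(4y₁y₂) = 0.6284 m. ΔE/E₁ = 0.6284/1.164 = 0.540.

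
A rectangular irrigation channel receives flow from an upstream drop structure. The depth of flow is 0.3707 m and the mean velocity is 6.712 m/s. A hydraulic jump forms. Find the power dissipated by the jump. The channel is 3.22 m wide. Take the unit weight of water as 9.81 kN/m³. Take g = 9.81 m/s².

Fr₁ = V₁/√(g·y₁) = 6.712/√(9.81×0.3707) = 3.520.
By Bélanger, y₂/y₁ = ½[√(1 + 8Fr₁²) − 1] = ½[√100.11 − 1] = 4.503.
y₂ = 4.503 × 0.3707 = 1.669 m.
Head loss: ΔE = (y₂ − y₁)³/(4y₁y₂) = (1.669 − 0.3707)³/(4×0.3707×1.669) = 2.189/2.475 = 0.8845 m.
q = V₁·y₁ = 6.712 × 0.3707 = 2.488 m²/s. Q = q·b = 2.488 × 3.22 = 8.012 m³/s. P = γ·Q·ΔE = 9.81 × 8.012 × 0.8845 = 69.52 kW.

P = 69.52 kW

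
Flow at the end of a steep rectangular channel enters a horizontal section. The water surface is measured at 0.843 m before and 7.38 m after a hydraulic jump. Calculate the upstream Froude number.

For a rectangular channel the momentum equation gives q² = ½·g·y₁·y₂·(y₁ + y₂) = ½×9.81×0.843×7.38×8.22 = 251.
q = √251 = 15.8 m²/s.
V₁ = q/y₁ = 18.8 m/s; Fr₁ = V₁/√(g·y₁) = 6.53.

Fr₁ = 6.53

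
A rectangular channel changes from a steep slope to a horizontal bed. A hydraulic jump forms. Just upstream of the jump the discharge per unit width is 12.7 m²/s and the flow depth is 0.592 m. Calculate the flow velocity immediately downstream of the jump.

V₁ = q/y₁ = 12.7/0.592 = 21.5 m/s. Fr₁ = V₁/√(g·y₁) = 21.5/√(9.81×0.592) = 8.90.
Bélanger equation: y₂/y₁ = ½[√(1 + 8Fr₁²) − 1] = ½[√635.0 − 1] = 12.1.
y₂ = 12.1 × 0.592 = 7.16 m.
V₂ = q/y₂ = 12.7/7.16 = 1.77 m/s.

V₂ = 1.77 m/s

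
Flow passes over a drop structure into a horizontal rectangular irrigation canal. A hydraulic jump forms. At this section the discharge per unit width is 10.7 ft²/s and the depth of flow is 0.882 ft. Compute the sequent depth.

V₁ = q/y₁ = 10.7/0.882 = 12.1 ft/s. Fr₁ = V₁/√(g·y₁) = 12.1/√(32.2×0.882) = 2.28.
By Bélanger, y₂/y₁ = ½[√(1 + 8Fr₁²) − 1] = ½[√42.46 − 1] = 2.76.
y₂ = 2.76 × 0.882 = 2.43 ft.

y₂ = 2.43 ft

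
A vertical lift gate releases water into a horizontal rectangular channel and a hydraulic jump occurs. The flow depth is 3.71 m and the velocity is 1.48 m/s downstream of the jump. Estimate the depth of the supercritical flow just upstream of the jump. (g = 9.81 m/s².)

Fr₂ = V₂/√(g·y₂) = 1.48/√(9.81×3.71) = 0.245.
Since the conjugate-depth ratio holds either way, y₁/y₂ = ½[√(1 + 8Fr₂²) − 1] = ½[√1.481 − 1] = 0.109.
y₁ = 0.109 × 3.71 = 0.403 m.

y₁ = 0.403 m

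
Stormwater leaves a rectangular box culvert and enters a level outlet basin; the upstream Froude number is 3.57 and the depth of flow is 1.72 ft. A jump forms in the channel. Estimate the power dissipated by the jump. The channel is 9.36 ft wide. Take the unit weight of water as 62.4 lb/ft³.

P = 208 hp

Fr₁ = 3.57 (given).
From the momentum equation for a rectangular channel, y₂/y₁ = ½[√(1 + 8Fr₁²) − 1] = ½[√103.0 − 1] = 4.57.
y₂ = 4.57 × 1.72 = 7.87 ft.
Head loss: ΔE = (y₂ − y₁)³/(4y₁y₂) = (7.87 − 1.72)³/(4×1.72×7.87) = 232/54.1 = 4.29 ft.
V₁ = Fr₁·√(g·y₁) = 3.57×√(32.2×1.72) = 26.6 ft/s; q = V₁·y₁ = 45.7 ft²/s. Q = q·b = 45.7 × 9.36 = 428 cfs. P = γ·Q·ΔE/550 = 62.4 × 428 × 4.29 / 550 = 208 hp.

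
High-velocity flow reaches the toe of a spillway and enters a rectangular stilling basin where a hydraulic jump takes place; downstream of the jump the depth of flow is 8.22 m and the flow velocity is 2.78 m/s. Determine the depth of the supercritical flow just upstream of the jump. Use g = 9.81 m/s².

y₁ = 1.35 m

Fr₂ = V₂/√(g·y₂) = 2.78/√(9.81×8.22) = 0.310.
Since the conjugate-depth ratio holds either way, y₁/y₂ = ½[√(1 + 8Fr₂²) − 1] = ½[√1.767 − 1] = 0.165.
y₁ = 0.165 × 8.22 = 1.35 m.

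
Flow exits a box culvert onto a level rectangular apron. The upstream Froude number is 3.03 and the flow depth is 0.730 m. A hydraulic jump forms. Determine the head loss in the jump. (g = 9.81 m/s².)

Fr₁ = 3.03 (given).
Bélanger equation: y₂/y₁ = ½[√(1 + 8Fr₁²) − 1] = ½[√74.45 − 1] = 3.81.
y₂ = 3.81 × 0.730 = 2.78 m.
Head loss: ΔE = (y₂ − y₁)³/(4y₁y₂) = (2.78 − 0.730)³/(4×0.730×2.78) = 8.67/8.13 = 1.07 m.

ΔE = 1.07 m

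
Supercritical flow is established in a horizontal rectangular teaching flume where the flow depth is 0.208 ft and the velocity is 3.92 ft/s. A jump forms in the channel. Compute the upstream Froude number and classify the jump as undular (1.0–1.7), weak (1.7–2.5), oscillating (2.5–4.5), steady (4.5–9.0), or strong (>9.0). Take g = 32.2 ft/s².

Fr₁ = V₁/√(g·y₁) = 3.92/√(32.2×0.208) = 1.51.
Fr₁ = 1.51 lies in the undular range.

Fr₁ = 1.51; undular jump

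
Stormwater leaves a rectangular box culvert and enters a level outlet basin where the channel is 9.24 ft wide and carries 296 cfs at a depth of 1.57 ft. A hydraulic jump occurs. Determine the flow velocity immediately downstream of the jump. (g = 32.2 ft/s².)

V₂ = 5.69 ft/s

q = Q/b = 296/9.24 = 32.0 ft²/s; V₁ = q/y₁ = 20.4 ft/s. Fr₁ = V₁/√(g·y₁) = 2.87.
Conjugate-depth relation: y₂/y₁ = ½[√(1 + 8Fr₁²) − 1] = ½[√66.88 − 1] = 3.59.
y₂ = 3.59 × 1.57 = 5.63 ft.
V₂ = q/y₂ = 32.0/5.63 = 5.69 ft/s.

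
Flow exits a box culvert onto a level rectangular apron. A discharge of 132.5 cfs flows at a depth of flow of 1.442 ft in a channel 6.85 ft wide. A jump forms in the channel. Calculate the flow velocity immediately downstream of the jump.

V₂ = 5.761 ft/s

q = Q/b = 132.5/6.85 = 19.34 ft²/s; V₁ = q/y₁ = 13.41 ft/s. Fr₁ = V₁/√(g·y₁) = 1.969.
Bélanger equation: y₂/y₁ = ½[√(1 + 8Fr₁²) − 1] = ½[√32.002 − 1] = 2.329.
y₂ = 2.329 × 1.442 = 3.358 ft.
V₂ = q/y₂ = 19.34/3.358 = 5.761 ft/s.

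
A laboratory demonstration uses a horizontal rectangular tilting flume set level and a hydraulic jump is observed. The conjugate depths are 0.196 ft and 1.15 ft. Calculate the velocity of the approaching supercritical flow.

V₁ = 11.3 ft/s

For a rectangular channel the momentum equation gives q² = ½·g·y₁·y₂·(y₁ + y₂) = ½×32.2×0.196×1.15×1.35 = 4.88.
q = √4.88 = 2.21 ft²/s.
V₁ = q/y₁ = 2.21/0.196 = 11.3 ft/s.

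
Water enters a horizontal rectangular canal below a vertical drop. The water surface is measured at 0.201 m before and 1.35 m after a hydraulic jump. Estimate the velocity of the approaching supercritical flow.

V₁ = 7.15 m/s

For a rectangular channel the momentum equation gives q² = ½·g·y₁·y₂·(y₁ + y₂) = ½×9.81×0.201×1.35×1.55 = 2.06.
q = √2.06 = 1.44 m²/s.
V₁ = q/y₁ = 1.44/0.201 = 7.15 m/s.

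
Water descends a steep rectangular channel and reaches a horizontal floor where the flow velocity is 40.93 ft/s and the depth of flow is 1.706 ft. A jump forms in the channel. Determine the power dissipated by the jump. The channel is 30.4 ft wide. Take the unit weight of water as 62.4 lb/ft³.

Fr₁ = V₁/√(g·y₁) = 40.93/√(32.2×1.706) = 5.522.
Conjugate-depth relation: y₂/y₁ = ½[√(1 + 8Fr₁²) − 1] = ½[√244.97 − 1] = 7.326.
y₂ = 7.326 × 1.706 = 12.50 ft.
q = V₁·y₁ = 40.93 × 1.706 = 69.83 ft²/s. V₂ = q/y₂ = 69.83/12.50 = 5.587 ft/s. E₁ = y₁ + V₁²/2g = 27.72 ft; E₂ = y₂ + V₂²/2g = 12.98 ft. ΔE = E₁ − E₂ = 14.74 ft.
Q = q·b = 69.83 × 30.4 = 2123 cfs. P = γ·Q·ΔE/550 = 62.4 × 2123 × 14.74 / 550 = 3549 hp.

P = 3549 hp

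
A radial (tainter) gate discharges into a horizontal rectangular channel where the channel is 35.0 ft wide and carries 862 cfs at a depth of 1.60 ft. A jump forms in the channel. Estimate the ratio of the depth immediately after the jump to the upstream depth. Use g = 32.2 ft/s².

q = Q/b = 862/35.0 = 24.6 ft²/s; V₁ = q/y₁ = 15.4 ft/s. Fr₁ = V₁/√(g·y₁) = 2.14.
Bélanger equation: y₂/y₁ = ½[√(1 + 8Fr₁²) − 1] = ½[√37.79 − 1] = 2.57.

y₂/y₁ = 2.57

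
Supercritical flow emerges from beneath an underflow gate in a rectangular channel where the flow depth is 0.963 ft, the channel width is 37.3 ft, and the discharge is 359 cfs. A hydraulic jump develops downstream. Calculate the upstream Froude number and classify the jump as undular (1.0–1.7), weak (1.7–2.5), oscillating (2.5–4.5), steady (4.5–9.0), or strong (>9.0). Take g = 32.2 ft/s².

Fr₁ = 1.79; weak jump

q = Q/b = 359/37.3 = 9.62 ft²/s; V₁ = q/y₁ = 9.99 ft/s. Fr₁ = V₁/√(g·y₁) = 1.79.
Fr₁ = 1.79 lies in the weak range.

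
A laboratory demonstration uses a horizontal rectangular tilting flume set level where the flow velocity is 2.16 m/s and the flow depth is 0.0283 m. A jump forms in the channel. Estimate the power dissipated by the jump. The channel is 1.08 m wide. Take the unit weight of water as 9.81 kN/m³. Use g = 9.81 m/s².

Fr₁ = V₁/√(g·y₁) = 2.16/√(9.81×0.0283) = 4.10.
Conjugate-depth relation: y₂/y₁ = ½[√(1 + 8Fr₁²) − 1] = ½[√135.4 − 1] = 5.32.
y₂ = 5.32 × 0.0283 = 0.151 m.
Head loss: ΔE = (y₂ − y₁)³/(4y₁y₂) = (0.151 − 0.0283)³/(4×0.0283×0.151) = 0.00183/0.0170 = 0.107 m.
q = V₁·y₁ = 2.16 × 0.0283 = 0.0611 m²/s. Q = q·b = 0.0611 × 1.08 = 0.0660 m³/s. P = γ·Q·ΔE = 9.81 × 0.0660 × 0.107 = 0.0694 kW.

P = 0.0694 kW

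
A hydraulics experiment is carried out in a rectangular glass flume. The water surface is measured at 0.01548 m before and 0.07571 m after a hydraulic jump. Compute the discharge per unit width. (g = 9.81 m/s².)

q = 0.02290 m²/s

For a rectangular channel the momentum equation gives q² = ½·g·y₁·y₂·(y₁ + y₂) = ½×9.81×0.01548×0.07571×0.09119 = 0.0005242.
q = √0.0005242 = 0.02290 m²/s.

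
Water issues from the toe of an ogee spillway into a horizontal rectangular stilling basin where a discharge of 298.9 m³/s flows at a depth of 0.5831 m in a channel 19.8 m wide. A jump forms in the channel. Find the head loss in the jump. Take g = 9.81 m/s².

ΔE = 25.95 m

q = Q/b = 298.9/19.8 = 15.10 m²/s; V₁ = q/y₁ = 25.89 m/s. Fr₁ = V₁/√(g·y₁) = 10.82.
Sequent-depth ratio: y₂/y₁ = ½[√(1 + 8Fr₁²) − 1] = ½[√938.37 − 1] = 14.82.
y₂ = 14.82 × 0.5831 = 8.639 m.
V₂ = q/y₂ = 15.10/8.639 = 1.747 m/s. E₁ = y₁ + V₁²/2g = 34.74 m; E₂ = y₂ + V₂²/2g = 8.795 m. ΔE = E₁ − E₂ = 25.95 m.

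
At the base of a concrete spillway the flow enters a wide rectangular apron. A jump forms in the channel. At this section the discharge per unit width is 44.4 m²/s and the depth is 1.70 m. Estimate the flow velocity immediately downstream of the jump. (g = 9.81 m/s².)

V₁ = q/y₁ = 44.4/1.70 = 26.1 m/s. Fr₁ = V₁/√(g·y₁) = 26.1/√(9.81×1.70) = 6.40.
Conjugate-depth relation: y₂/y₁ = ½[√(1 + 8Fr₁²) − 1] = ½[√328.2 − 1] = 8.56.
y₂ = 8.56 × 1.70 = 14.5 m.
V₂ = q/y₂ = 44.4/14.5 = 3.05 m/s.

V₂ = 3.05 m/s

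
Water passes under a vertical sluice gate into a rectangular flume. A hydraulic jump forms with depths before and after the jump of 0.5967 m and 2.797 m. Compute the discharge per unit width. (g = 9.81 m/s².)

q = 5.271 m²/s

For a rectangular channel the momentum equation gives q² = ½·g·y₁·y₂·(y₁ + y₂) = ½×9.81×0.5967×2.797×3.394 = 27.78.
q = √27.78 = 5.271 m²/s.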